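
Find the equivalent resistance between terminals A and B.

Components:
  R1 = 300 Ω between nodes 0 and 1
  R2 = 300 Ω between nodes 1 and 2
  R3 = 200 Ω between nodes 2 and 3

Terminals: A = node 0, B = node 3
Reduce the network between node 0 (A) and node 3 (B) by series/parallel combination:
  Rs1 = R1 + R2 (series, joined only at node 1) = 300 + 300 = 600 Ω
  Rs2 = R3 + Rs1 (series, joined only at node 2) = 200 + 600 = 800 Ω
R_eq = 800 Ω

Final answer: 800 Ω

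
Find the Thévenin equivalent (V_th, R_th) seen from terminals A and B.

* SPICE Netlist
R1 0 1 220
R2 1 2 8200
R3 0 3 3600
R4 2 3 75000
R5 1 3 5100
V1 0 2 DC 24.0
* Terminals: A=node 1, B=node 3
Step 1 — V_th is the open-circuit voltage V_A - V_B (nothing connected across the terminals).
Nodal analysis, taking node 2 as the 0 V reference.
Source V1 fixes V_0 = 24 V.
KCL at each unknown node (sum of currents leaving = 0; resistances in Ω):
  Node 1: (V_1 - 24)/220 + (V_1 - 0)/8200 + (V_1 - V_3)/5100 = 0
  Node 3: (V_3 - 24)/3600 + (V_3 - 0)/75000 + (V_3 - V_1)/5100 = 0
Collecting terms (coefficients in siemens):
  0.004863·V_1 - 0.0001961·V_3 = 0.1091
  0.0004872·V_3 - 0.0001961·V_1 = 0.006667
Determinant D = (0.004863)(0.0004872) - (-0.0001961)(-0.0001961) = 0.000002331
V_1 = [(0.1091)(0.0004872) - (-0.0001961)(0.006667)]/D = 23.36 V
V_3 = [(0.004863)(0.006667) - (0.1091)(-0.0001961)]/D = 23.09 V
V_th = V_1 - V_3 = 23.36 - 23.09 = 0.2752 V
Step 2 — R_th: zero the source — replace V1 by a short circuit (node 2 merges into node 0) — and find the resistance seen between A (node 1) and B (node 3).
Reduce the network between node 1 (A) and node 3 (B) by series/parallel combination:
  Rp1 = R1 ‖ R2 (parallel, both between nodes 0 and 1) = 1/(1/220 + 1/8200) = 214.3 Ω
  Rp2 = R3 ‖ R4 (parallel, both between nodes 0 and 3) = 1/(1/3600 + 1/75000) = 3435 Ω
  Rs1 = Rp1 + Rp2 (series, joined only at node 0) = 214.3 + 3435 = 3649 Ω
  Rp3 = R5 ‖ Rs1 (parallel, both between nodes 1 and 3) = 1/(1/5100 + 1/3649) = 2127 Ω
R_th = 2.127 kΩ

Final answer: V_th = 0.2752 V, R_th = 2.127 kΩ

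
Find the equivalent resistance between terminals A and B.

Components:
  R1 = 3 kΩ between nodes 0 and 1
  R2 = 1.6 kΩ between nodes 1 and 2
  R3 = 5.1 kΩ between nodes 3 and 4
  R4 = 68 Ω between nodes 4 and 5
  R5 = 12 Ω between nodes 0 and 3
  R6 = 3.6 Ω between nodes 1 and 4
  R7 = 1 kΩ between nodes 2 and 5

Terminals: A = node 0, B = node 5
The network is not a plain series/parallel combination. Inject a 1 A test current into terminal A (node 0) and return it from terminal B (node 5); then R_eq = V_A / (1 A).
Nodal analysis, taking node 5 as the 0 V reference.
Current source I_test pushes 1 A into node 0 and draws it out of node 5.
KCL at each unknown node (sum of currents leaving = 0; resistances in Ω):
  Node 0: (V_0 - V_1)/3000 + (V_0 - V_3)/12 - 1 = 0
  Node 1: (V_1 - V_0)/3000 + (V_1 - V_2)/1600 + (V_1 - V_4)/3.6 = 0
  Node 2: (V_2 - V_1)/1600 + (V_2 - 0)/1000 = 0
  Node 3: (V_3 - V_0)/12 + (V_3 - V_4)/5100 = 0
  Node 4: (V_4 - V_1)/3.6 + (V_4 - V_3)/5100 + (V_4 - 0)/68 = 0
Collecting terms (coefficients in siemens):
  0.08367·V_0 - 0.0003333·V_1 - 0.08333·V_3 = 1
  0.2787·V_1 - 0.0003333·V_0 - 0.000625·V_2 - 0.2778·V_4 = 0
  0.001625·V_2 - 0.000625·V_1 = 0
  0.08353·V_3 - 0.08333·V_0 - 0.0001961·V_4 = 0
  0.2927·V_4 - 0.2778·V_1 - 0.0001961·V_3 = 0
Solving these 5 simultaneous equations (Gaussian elimination) gives:
  V_0 = 1958 V, V_1 = 68.38 V, V_2 = 26.3 V, V_3 = 1954 V
  V_4 = 66.21 V
R_eq = V_0 / 1 A = 1958 Ω = 1.958 kΩ

Final answer: 1.958 kΩ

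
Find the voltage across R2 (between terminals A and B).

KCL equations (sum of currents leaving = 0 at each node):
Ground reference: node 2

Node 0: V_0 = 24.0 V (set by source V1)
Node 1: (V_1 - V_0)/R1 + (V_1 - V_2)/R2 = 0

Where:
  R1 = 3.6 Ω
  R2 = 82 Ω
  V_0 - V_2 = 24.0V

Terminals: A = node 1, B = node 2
R1 and R2 are in series across V1 (node 0 → node 1 → node 2), and the output A–B is taken across R2, so this is a voltage divider.
Series current: I = V1/(R1 + R2) = 24/(3.6 + 82) = 24/85.6 = 0.2804 A
V_R2 = I × R2 = V1 × R2/(R1 + R2) = 24 × 82/85.6 = 22.99 V

Final answer: 22.99 V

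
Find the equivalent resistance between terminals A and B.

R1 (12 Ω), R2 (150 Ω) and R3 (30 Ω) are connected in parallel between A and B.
Reduce the network between node 0 (A) and node 1 (B) by series/parallel combination:
  Rp1 = R1 ‖ R2 ‖ R3 (parallel, all between nodes 0 and 1) = 1/(1/12 + 1/150 + 1/30) = 8.108 Ω
R_eq = 8.108 Ω

Final answer: 8.108 Ω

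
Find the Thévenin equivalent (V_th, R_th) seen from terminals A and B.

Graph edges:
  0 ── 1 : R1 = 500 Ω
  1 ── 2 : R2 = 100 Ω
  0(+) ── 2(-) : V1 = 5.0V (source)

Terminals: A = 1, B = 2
Step 1 — V_th is the open-circuit voltage V_A - V_B (nothing connected across the terminals).
Nodal analysis, taking node 2 as the 0 V reference.
Source V1 fixes V_0 = 5 V.
KCL at each unknown node (sum of currents leaving = 0; resistances in Ω):
  Node 1: (V_1 - 5)/500 + (V_1 - 0)/100 = 0
Collecting terms: 0.012 × V_1 = 0.01  =>  V_1 = 0.8333 V
V_th = V_1 - V_2 = 0.8333 - 0 = 0.8333 V
Step 2 — R_th: zero the source — replace V1 by a short circuit (node 2 merges into node 0) — and find the resistance seen between A (node 1) and B (node 0).
Reduce the network between node 1 (A) and node 0 (B) by series/parallel combination:
  Rp1 = R1 ‖ R2 (parallel, both between nodes 0 and 1) = 1/(1/500 + 1/100) = 83.33 Ω
R_th = 83.33 Ω

Final answer: V_th = 0.8333 V, R_th = 83.33 Ω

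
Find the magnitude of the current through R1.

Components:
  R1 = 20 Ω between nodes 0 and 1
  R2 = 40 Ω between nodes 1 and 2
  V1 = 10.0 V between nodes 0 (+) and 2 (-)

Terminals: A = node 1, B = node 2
Nodal analysis, taking node 2 as the 0 V reference.
Source V1 fixes V_0 = 10 V.
KCL at each unknown node (sum of currents leaving = 0; resistances in Ω):
  Node 1: (V_1 - 10)/20 + (V_1 - 0)/40 = 0
Collecting terms: 0.075 × V_1 = 0.5  =>  V_1 = 6.667 V
I_R1 = (V_0 - V_1)/R1 = (10 - 6.667)/20 = 0.1667 A
|I_R1| = 0.1667 A

Final answer: |I_R1| = 0.1667 A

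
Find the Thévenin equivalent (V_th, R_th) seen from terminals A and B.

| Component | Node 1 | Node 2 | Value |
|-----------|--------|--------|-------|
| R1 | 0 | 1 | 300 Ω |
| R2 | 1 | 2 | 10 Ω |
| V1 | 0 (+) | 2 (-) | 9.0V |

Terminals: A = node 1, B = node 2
Step 1 — V_th is the open-circuit voltage V_A - V_B (nothing connected across the terminals).
Nodal analysis, taking node 2 as the 0 V reference.
Source V1 fixes V_0 = 9 V.
KCL at each unknown node (sum of currents leaving = 0; resistances in Ω):
  Node 1: (V_1 - 9)/300 + (V_1 - 0)/10 = 0
Collecting terms: 0.1033 × V_1 = 0.03  =>  V_1 = 0.2903 V
V_th = V_1 - V_2 = 0.2903 - 0 = 0.2903 V
Step 2 — R_th: zero the source — replace V1 by a short circuit (node 2 merges into node 0) — and find the resistance seen between A (node 1) and B (node 0).
Reduce the network between node 1 (A) and node 0 (B) by series/parallel combination:
  Rp1 = R1 ‖ R2 (parallel, both between nodes 0 and 1) = 1/(1/300 + 1/10) = 9.677 Ω
R_th = 9.677 Ω

Final answer: V_th = 0.2903 V, R_th = 9.677 Ω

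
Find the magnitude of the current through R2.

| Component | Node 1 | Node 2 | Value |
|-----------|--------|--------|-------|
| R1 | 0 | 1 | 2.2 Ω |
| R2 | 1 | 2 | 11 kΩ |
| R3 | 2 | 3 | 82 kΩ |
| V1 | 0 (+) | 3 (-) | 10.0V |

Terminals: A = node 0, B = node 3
Nodal analysis, taking node 3 as the 0 V reference.
Source V1 fixes V_0 = 10 V.
KCL at each unknown node (sum of currents leaving = 0; resistances in Ω):
  Node 1: (V_1 - 10)/2.2 + (V_1 - V_2)/11000 = 0
  Node 2: (V_2 - V_1)/11000 + (V_2 - 0)/82000 = 0
Collecting terms (coefficients in siemens):
  0.4546·V_1 - 0.00009091·V_2 = 4.545
  0.0001031·V_2 - 0.00009091·V_1 = 0
Determinant D = (0.4546)(0.0001031) - (-0.00009091)(-0.00009091) = 0.00004687
V_1 = [(4.545)(0.0001031) - (-0.00009091)(0)]/D = 10 V
V_2 = [(0.4546)(0) - (4.545)(-0.00009091)]/D = 8.817 V
I_R2 = (V_1 - V_2)/R2 = (10 - 8.817)/11000 = 0.0001075 A
|I_R2| = 0.0001075 A

Final answer: |I_R2| = 0.0001075 A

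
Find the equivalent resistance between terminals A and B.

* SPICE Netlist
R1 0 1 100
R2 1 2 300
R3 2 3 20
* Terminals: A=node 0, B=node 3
Reduce the network between node 0 (A) and node 3 (B) by series/parallel combination:
  Rs1 = R1 + R2 (series, joined only at node 1) = 100 + 300 = 400 Ω
  Rs2 = R3 + Rs1 (series, joined only at node 2) = 20 + 400 = 420 Ω
R_eq = 420 Ω

Final answer: 420 Ω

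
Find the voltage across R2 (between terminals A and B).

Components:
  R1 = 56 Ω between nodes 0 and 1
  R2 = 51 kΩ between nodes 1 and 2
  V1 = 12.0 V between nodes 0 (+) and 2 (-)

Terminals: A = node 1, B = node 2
R1 and R2 are in series across V1 (node 0 → node 1 → node 2), and the output A–B is taken across R2, so this is a voltage divider.
Series current: I = V1/(R1 + R2) = 12/(56 + 51000) = 12/51060 = 0.000235 A
V_R2 = I × R2 = V1 × R2/(R1 + R2) = 12 × 51000/51060 = 11.99 V

Final answer: 11.99 V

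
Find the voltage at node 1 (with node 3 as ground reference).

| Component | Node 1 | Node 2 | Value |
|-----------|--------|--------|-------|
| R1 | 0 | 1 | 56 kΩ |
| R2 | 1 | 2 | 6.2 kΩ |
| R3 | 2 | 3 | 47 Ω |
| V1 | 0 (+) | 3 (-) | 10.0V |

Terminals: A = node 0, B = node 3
Nodal analysis, taking node 3 as the 0 V reference.
Source V1 fixes V_0 = 10 V.
KCL at each unknown node (sum of currents leaving = 0; resistances in Ω):
  Node 1: (V_1 - 10)/56000 + (V_1 - V_2)/6200 = 0
  Node 2: (V_2 - V_1)/6200 + (V_2 - 0)/47 = 0
Collecting terms (coefficients in siemens):
  0.0001791·V_1 - 0.0001613·V_2 = 0.0001786
  0.02144·V_2 - 0.0001613·V_1 = 0
Determinant D = (0.0001791)(0.02144) - (-0.0001613)(-0.0001613) = 0.000003815
V_1 = [(0.0001786)(0.02144) - (-0.0001613)(0)]/D = 1.004 V
V_2 = [(0.0001791)(0) - (0.0001786)(-0.0001613)]/D = 0.007551 V
The requested potential is V_1 = 1.004 V.

Final answer: V_1 = 1.004 V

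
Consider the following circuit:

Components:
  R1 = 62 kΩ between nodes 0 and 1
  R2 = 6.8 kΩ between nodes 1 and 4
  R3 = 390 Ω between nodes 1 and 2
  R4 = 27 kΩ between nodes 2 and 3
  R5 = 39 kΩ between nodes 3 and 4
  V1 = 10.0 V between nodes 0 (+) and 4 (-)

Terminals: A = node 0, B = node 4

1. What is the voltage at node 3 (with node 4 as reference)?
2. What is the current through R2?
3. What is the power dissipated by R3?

Nodal analysis, taking node 4 as the 0 V reference.
Source V1 fixes V_0 = 10 V.
KCL at each unknown node (sum of currents leaving = 0; resistances in Ω):
  Node 1: (V_1 - 10)/62000 + (V_1 - 0)/6800 + (V_1 - V_2)/390 = 0
  Node 2: (V_2 - V_1)/390 + (V_2 - V_3)/27000 = 0
  Node 3: (V_3 - V_2)/27000 + (V_3 - 0)/39000 = 0
Collecting terms (coefficients in siemens):
  0.002727·V_1 - 0.002564·V_2 = 0.0001613
  0.002601·V_2 - 0.002564·V_1 - 0.00003704·V_3 = 0
  0.00006268·V_3 - 0.00003704·V_2 = 0
Solving these 3 simultaneous equations (Gaussian elimination) gives:
  V_1 = 0.9049 V, V_2 = 0.8995 V, V_3 = 0.5315 V
Part 1:
  Read off the nodal solution: V_3 = 0.5315 V
Part 2:
  I_R2 = (V_1 - V_4)/R2 = (0.9049 - 0)/6800 = 0.0001331 A
  Magnitude: I_R2 = 0.0001331 A
Part 3:
  I_R3 = (V_1 - V_2)/R3 = (0.9049 - 0.8995)/390 = 0.00001363 A
  P_R3 = I_R3² × R3 = (0.00001363)² × 390 = 0.00000007245 W

Final answers:
1. V_3 = 0.5315 V
2. I_R2 = 0.0001331 A
3. P_R3 = 7.245e-08 W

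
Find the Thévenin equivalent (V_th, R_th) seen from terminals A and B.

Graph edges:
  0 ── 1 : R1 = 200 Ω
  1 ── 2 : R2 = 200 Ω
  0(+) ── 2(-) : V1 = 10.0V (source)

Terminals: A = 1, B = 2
Step 1 — V_th is the open-circuit voltage V_A - V_B (nothing connected across the terminals).
Nodal analysis, taking node 2 as the 0 V reference.
Source V1 fixes V_0 = 10 V.
KCL at each unknown node (sum of currents leaving = 0; resistances in Ω):
  Node 1: (V_1 - 10)/200 + (V_1 - 0)/200 = 0
Collecting terms: 0.01 × V_1 = 0.05  =>  V_1 = 5 V
V_th = V_1 - V_2 = 5 - 0 = 5 V
Step 2 — R_th: zero the source — replace V1 by a short circuit (node 2 merges into node 0) — and find the resistance seen between A (node 1) and B (node 0).
Reduce the network between node 1 (A) and node 0 (B) by series/parallel combination:
  Rp1 = R1 ‖ R2 (parallel, both between nodes 0 and 1) = 1/(1/200 + 1/200) = 100 Ω
R_th = 100 Ω

Final answer: V_th = 5 V, R_th = 100 Ω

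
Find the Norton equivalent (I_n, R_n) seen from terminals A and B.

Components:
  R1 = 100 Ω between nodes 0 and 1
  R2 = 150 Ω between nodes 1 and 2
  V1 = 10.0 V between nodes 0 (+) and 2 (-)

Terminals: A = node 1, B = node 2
Find the Thévenin equivalent first; then I_n = V_th/R_th and R_n = R_th.
Step 1 — V_th is the open-circuit voltage V_A - V_B (nothing connected across the terminals).
Nodal analysis, taking node 2 as the 0 V reference.
Source V1 fixes V_0 = 10 V.
KCL at each unknown node (sum of currents leaving = 0; resistances in Ω):
  Node 1: (V_1 - 10)/100 + (V_1 - 0)/150 = 0
Collecting terms: 0.01667 × V_1 = 0.1  =>  V_1 = 6 V
V_th = V_1 - V_2 = 6 - 0 = 6 V
Step 2 — R_th: zero the source — replace V1 by a short circuit (node 2 merges into node 0) — and find the resistance seen between A (node 1) and B (node 0).
Reduce the network between node 1 (A) and node 0 (B) by series/parallel combination:
  Rp1 = R1 ‖ R2 (parallel, both between nodes 0 and 1) = 1/(1/100 + 1/150) = 60 Ω
R_th = 60 Ω
I_n = V_th/R_th = 6/60 = 0.1 A, and R_n = R_th = 60 Ω

Final answer: I_n = 0.1 A, R_n = 60 Ω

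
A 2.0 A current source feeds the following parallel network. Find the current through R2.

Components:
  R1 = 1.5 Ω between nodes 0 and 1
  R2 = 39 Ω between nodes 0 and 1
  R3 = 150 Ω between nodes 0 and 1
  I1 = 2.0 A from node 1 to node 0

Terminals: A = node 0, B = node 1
All resistors sit directly between nodes 0 and 1, so they are in parallel and share one voltage V; the full source current 2 A splits among them.
1/R_par = 1/1.5 + 1/39 + 1/150 = 0.699 S  =>  R_par = 1.431 Ω
V = I × R_par = 2 × 1.431 = 2.861 V
I_R2 = V/R2 = 2.861/39 = 0.07337 A

Final answer: 0.07337 A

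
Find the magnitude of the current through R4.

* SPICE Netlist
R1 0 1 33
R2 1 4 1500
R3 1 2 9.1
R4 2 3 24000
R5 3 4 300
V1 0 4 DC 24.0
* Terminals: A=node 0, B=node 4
Nodal analysis, taking node 4 as the 0 V reference.
Source V1 fixes V_0 = 24 V.
KCL at each unknown node (sum of currents leaving = 0; resistances in Ω):
  Node 1: (V_1 - 24)/33 + (V_1 - 0)/1500 + (V_1 - V_2)/9.1 = 0
  Node 2: (V_2 - V_1)/9.1 + (V_2 - V_3)/24000 = 0
  Node 3: (V_3 - V_2)/24000 + (V_3 - 0)/300 = 0
Collecting terms (coefficients in siemens):
  0.1409·V_1 - 0.1099·V_2 = 0.7273
  0.1099·V_2 - 0.1099·V_1 - 0.00004167·V_3 = 0
  0.003375·V_3 - 0.00004167·V_2 = 0
Solving these 3 simultaneous equations (Gaussian elimination) gives:
  V_1 = 23.45 V, V_2 = 23.44 V, V_3 = 0.2894 V
I_R4 = (V_2 - V_3)/R4 = (23.44 - 0.2894)/24000 = 0.0009648 A
|I_R4| = 0.0009648 A

Final answer: |I_R4| = 0.0009648 A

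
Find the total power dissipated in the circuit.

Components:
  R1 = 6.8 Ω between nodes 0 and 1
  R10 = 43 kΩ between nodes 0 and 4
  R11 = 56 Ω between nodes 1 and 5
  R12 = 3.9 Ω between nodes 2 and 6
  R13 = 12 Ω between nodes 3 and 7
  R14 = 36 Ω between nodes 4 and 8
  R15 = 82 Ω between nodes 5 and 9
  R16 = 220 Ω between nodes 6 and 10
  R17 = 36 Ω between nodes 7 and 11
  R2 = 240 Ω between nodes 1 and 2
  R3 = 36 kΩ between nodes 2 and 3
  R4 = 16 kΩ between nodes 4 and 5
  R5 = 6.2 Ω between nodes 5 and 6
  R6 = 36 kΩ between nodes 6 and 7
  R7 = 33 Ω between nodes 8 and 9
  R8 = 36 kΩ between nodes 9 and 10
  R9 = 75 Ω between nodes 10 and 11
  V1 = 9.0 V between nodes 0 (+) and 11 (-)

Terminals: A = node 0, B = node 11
Nodal analysis, taking node 11 as the 0 V reference.
Source V1 fixes V_0 = 9 V.
KCL at each unknown node (sum of currents leaving = 0; resistances in Ω):
  Node 1: (V_1 - 9)/6.8 + (V_1 - V_2)/240 + (V_1 - V_5)/56 = 0
  Node 2: (V_2 - V_1)/240 + (V_2 - V_3)/36000 + (V_2 - V_6)/3.9 = 0
  Node 3: (V_3 - V_2)/36000 + (V_3 - V_7)/12 = 0
  Node 4: (V_4 - V_5)/16000 + (V_4 - 9)/43000 + (V_4 - V_8)/36 = 0
  Node 5: (V_5 - V_4)/16000 + (V_5 - V_6)/6.2 + (V_5 - V_1)/56 + (V_5 - V_9)/82 = 0
  Node 6: (V_6 - V_5)/6.2 + (V_6 - V_7)/36000 + (V_6 - V_2)/3.9 + (V_6 - V_10)/220 = 0
  Node 7: (V_7 - V_6)/36000 + (V_7 - V_3)/12 + (V_7 - 0)/36 = 0
  Node 8: (V_8 - V_9)/33 + (V_8 - V_4)/36 = 0
  Node 9: (V_9 - V_8)/33 + (V_9 - V_10)/36000 + (V_9 - V_5)/82 = 0
  Node 10: (V_10 - V_9)/36000 + (V_10 - 0)/75 + (V_10 - V_6)/220 = 0
Collecting terms (coefficients in siemens):
  0.1691·V_1 - 0.004167·V_2 - 0.01786·V_5 = 1.324
  0.2606·V_2 - 0.004167·V_1 - 0.00002778·V_3 - 0.2564·V_6 = 0
  0.08336·V_3 - 0.00002778·V_2 - 0.08333·V_7 = 0
  0.02786·V_4 - 0.0000625·V_5 - 0.02778·V_8 = 0.0002093
  0.1914·V_5 - 0.01786·V_1 - 0.0000625·V_4 - 0.1613·V_6 - 0.0122·V_9 = 0
  0.4223·V_6 - 0.2564·V_2 - 0.1613·V_5 - 0.00002778·V_7 - 0.004545·V_10 = 0
  0.1111·V_7 - 0.08333·V_3 - 0.00002778·V_6 = 0
  0.05808·V_8 - 0.02778·V_4 - 0.0303·V_9 = 0
  0.04253·V_9 - 0.0122·V_5 - 0.0303·V_8 - 0.00002778·V_10 = 0
  0.01791·V_10 - 0.004545·V_6 - 0.00002778·V_9 = 0
Solving these 10 simultaneous equations (Gaussian elimination) gives:
  V_1 = 8.823 V, V_2 = 7.553 V, V_3 = 0.01757 V, V_4 = 7.653 V
  V_5 = 7.661 V, V_6 = 7.533 V, V_7 = 0.01505 V, V_8 = 7.652 V
  V_9 = 7.651 V, V_10 = 1.924 V
Power in each resistor, P = (ΔV)²/R:
  P_R1 = (9 - 8.823)²/6.8 = 0.004611 W
  P_R2 = (8.823 - 7.553)²/240 = 0.006721 W
  P_R3 = (7.553 - 0.01757)²/36000 = 0.001577 W
  P_R4 = (7.653 - 7.661)²/16000 = 0.000000004238 W
  P_R5 = (7.661 - 7.533)²/6.2 = 0.002637 W
  P_R6 = (7.533 - 0.01505)²/36000 = 0.00157 W
  P_R7 = (7.652 - 7.651)²/33 = 0.00000003347 W
  P_R8 = (7.651 - 1.924)²/36000 = 0.0009109 W
  P_R9 = (1.924 - 0)²/75 = 0.04936 W
  P_R10 = (9 - 7.653)²/43000 = 0.00004221 W
  P_R11 = (8.823 - 7.661)²/56 = 0.02411 W
  P_R12 = (7.553 - 7.533)²/3.9 = 0.0001007 W
  P_R13 = (0.01757 - 0.01505)²/12 = 0.0000005258 W
  P_R14 = (7.653 - 7.652)²/36 = 0.00000003651 W
  P_R15 = (7.661 - 7.651)²/82 = 0.000001327 W
  P_R16 = (7.533 - 1.924)²/220 = 0.143 W
  P_R17 = (0.01505 - 0)²/36 = 0.000006295 W
P_total = P_R1 + P_R2 + P_R3 + P_R4 + P_R5 + P_R6 + P_R7 + P_R8 + P_R9 + P_R10 + P_R11 + P_R12 + P_R13 + P_R14 + P_R15 + P_R16 + P_R17 = 0.2347 W

Final answer: 0.2347 W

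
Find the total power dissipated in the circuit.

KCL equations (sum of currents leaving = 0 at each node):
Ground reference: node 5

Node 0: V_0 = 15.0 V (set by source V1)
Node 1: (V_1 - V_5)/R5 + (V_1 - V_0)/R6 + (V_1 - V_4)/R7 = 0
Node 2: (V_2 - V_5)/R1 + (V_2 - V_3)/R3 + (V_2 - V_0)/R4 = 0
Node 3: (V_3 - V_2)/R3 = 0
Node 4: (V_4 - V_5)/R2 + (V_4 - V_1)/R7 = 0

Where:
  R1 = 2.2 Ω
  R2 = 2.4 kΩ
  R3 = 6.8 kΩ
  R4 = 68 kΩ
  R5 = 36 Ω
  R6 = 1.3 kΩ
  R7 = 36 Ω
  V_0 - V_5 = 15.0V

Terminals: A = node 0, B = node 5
Nodal analysis, taking node 5 as the 0 V reference.
Source V1 fixes V_0 = 15 V.
KCL at each unknown node (sum of currents leaving = 0; resistances in Ω):
  Node 1: (V_1 - 0)/36 + (V_1 - 15)/1300 + (V_1 - V_4)/36 = 0
  Node 2: (V_2 - 0)/2.2 + (V_2 - V_3)/6800 + (V_2 - 15)/68000 = 0
  Node 3: (V_3 - V_2)/6800 = 0
  Node 4: (V_4 - 0)/2400 + (V_4 - V_1)/36 = 0
Collecting terms (coefficients in siemens):
  0.05632·V_1 - 0.02778·V_4 = 0.01154
  0.4547·V_2 - 0.0001471·V_3 = 0.0002206
  0.0001471·V_3 - 0.0001471·V_2 = 0
  0.02819·V_4 - 0.02778·V_1 = 0
Solving these 4 simultaneous equations (Gaussian elimination) gives:
  V_1 = 0.3985 V, V_2 = 0.0004853 V, V_3 = 0.0004853 V, V_4 = 0.3926 V
Power in each resistor, P = (ΔV)²/R:
  P_R1 = (0.0004853 - 0)²/2.2 = 0.000000107 W
  P_R2 = (0.3926 - 0)²/2400 = 0.00006421 W
  P_R3 = (0.0004853 - 0.0004853)²/6800 = 0 W
  P_R4 = (15 - 0.0004853)²/68000 = 0.003309 W
  P_R5 = (0.3985 - 0)²/36 = 0.00441 W
  P_R6 = (15 - 0.3985)²/1300 = 0.164 W
  P_R7 = (0.3985 - 0.3926)²/36 = 0.0000009632 W
P_total = P_R1 + P_R2 + P_R3 + P_R4 + P_R5 + P_R6 + P_R7 = 0.1718 W

Final answer: 0.1718 W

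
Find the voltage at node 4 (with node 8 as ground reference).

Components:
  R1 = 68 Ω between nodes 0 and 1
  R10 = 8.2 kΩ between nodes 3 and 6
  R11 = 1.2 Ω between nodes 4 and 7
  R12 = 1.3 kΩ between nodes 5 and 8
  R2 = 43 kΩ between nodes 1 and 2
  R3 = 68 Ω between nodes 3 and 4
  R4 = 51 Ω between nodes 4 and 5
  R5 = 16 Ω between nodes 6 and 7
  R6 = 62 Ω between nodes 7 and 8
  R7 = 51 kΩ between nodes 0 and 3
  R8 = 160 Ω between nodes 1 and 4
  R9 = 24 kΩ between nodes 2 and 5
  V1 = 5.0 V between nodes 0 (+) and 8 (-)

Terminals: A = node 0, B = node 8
Nodal analysis, taking node 8 as the 0 V reference.
Source V1 fixes V_0 = 5 V.
KCL at each unknown node (sum of currents leaving = 0; resistances in Ω):
  Node 1: (V_1 - 5)/68 + (V_1 - V_2)/43000 + (V_1 - V_4)/160 = 0
  Node 2: (V_2 - V_1)/43000 + (V_2 - V_5)/24000 = 0
  Node 3: (V_3 - V_4)/68 + (V_3 - 5)/51000 + (V_3 - V_6)/8200 = 0
  Node 4: (V_4 - V_3)/68 + (V_4 - V_5)/51 + (V_4 - V_1)/160 + (V_4 - V_7)/1.2 = 0
  Node 5: (V_5 - V_4)/51 + (V_5 - V_2)/24000 + (V_5 - 0)/1300 = 0
  Node 6: (V_6 - V_7)/16 + (V_6 - V_3)/8200 = 0
  Node 7: (V_7 - V_6)/16 + (V_7 - 0)/62 + (V_7 - V_4)/1.2 = 0
Collecting terms (coefficients in siemens):
  0.02098·V_1 - 0.00002326·V_2 - 0.00625·V_4 = 0.07353
  0.00006492·V_2 - 0.00002326·V_1 - 0.00004167·V_5 = 0
  0.01485·V_3 - 0.01471·V_4 - 0.000122·V_6 = 0.00009804
  0.8739·V_4 - 0.00625·V_1 - 0.01471·V_3 - 0.01961·V_5 - 0.8333·V_7 = 0
  0.02042·V_5 - 0.00004167·V_2 - 0.01961·V_4 = 0
  0.06262·V_6 - 0.000122·V_3 - 0.0625·V_7 = 0
  0.912·V_7 - 0.8333·V_4 - 0.0625·V_6 = 0
Solving these 7 simultaneous equations (Gaussian elimination) gives:
  V_1 = 3.82 V, V_2 = 2.019 V, V_3 = 1.057 V, V_4 = 1.052 V
  V_5 = 1.014 V, V_6 = 1.032 V, V_7 = 1.032 V
The requested potential is V_4 = 1.052 V.

Final answer: V_4 = 1.052 V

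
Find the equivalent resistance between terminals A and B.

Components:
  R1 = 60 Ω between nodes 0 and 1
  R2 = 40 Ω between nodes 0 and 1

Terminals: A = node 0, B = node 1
Reduce the network between node 0 (A) and node 1 (B) by series/parallel combination:
  Rp1 = R1 ‖ R2 (parallel, both between nodes 0 and 1) = 1/(1/60 + 1/40) = 24 Ω
R_eq = 24 Ω

Final answer: 24 Ω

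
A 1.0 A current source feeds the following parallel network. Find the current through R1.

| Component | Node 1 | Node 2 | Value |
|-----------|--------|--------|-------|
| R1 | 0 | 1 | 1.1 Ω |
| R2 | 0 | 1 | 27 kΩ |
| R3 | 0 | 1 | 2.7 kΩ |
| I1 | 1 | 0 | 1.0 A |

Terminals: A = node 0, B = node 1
All resistors sit directly between nodes 0 and 1, so they are in parallel and share one voltage V; the full source current 1 A splits among them.
1/R_par = 1/1.1 + 1/27000 + 1/2700 = 0.9095 S  =>  R_par = 1.1 Ω
V = I × R_par = 1 × 1.1 = 1.1 V
I_R1 = V/R1 = 1.1/1.1 = 0.9996 A

Final answer: 0.9996 A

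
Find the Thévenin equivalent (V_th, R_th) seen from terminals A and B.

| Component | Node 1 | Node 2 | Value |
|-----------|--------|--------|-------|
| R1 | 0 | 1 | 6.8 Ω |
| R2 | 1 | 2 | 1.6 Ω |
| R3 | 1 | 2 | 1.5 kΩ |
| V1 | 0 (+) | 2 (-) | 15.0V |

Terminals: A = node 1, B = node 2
Step 1 — V_th is the open-circuit voltage V_A - V_B (nothing connected across the terminals).
Nodal analysis, taking node 2 as the 0 V reference.
Source V1 fixes V_0 = 15 V.
KCL at each unknown node (sum of currents leaving = 0; resistances in Ω):
  Node 1: (V_1 - 15)/6.8 + (V_1 - 0)/1.6 + (V_1 - 0)/1500 = 0
Collecting terms: 0.7727 × V_1 = 2.206  =>  V_1 = 2.855 V
V_th = V_1 - V_2 = 2.855 - 0 = 2.855 V
Step 2 — R_th: zero the source — replace V1 by a short circuit (node 2 merges into node 0) — and find the resistance seen between A (node 1) and B (node 0).
Reduce the network between node 1 (A) and node 0 (B) by series/parallel combination:
  Rp1 = R1 ‖ R2 ‖ R3 (parallel, all between nodes 0 and 1) = 1/(1/6.8 + 1/1.6 + 1/1500) = 1.294 Ω
R_th = 1.294 Ω

Final answer: V_th = 2.855 V, R_th = 1.294 Ω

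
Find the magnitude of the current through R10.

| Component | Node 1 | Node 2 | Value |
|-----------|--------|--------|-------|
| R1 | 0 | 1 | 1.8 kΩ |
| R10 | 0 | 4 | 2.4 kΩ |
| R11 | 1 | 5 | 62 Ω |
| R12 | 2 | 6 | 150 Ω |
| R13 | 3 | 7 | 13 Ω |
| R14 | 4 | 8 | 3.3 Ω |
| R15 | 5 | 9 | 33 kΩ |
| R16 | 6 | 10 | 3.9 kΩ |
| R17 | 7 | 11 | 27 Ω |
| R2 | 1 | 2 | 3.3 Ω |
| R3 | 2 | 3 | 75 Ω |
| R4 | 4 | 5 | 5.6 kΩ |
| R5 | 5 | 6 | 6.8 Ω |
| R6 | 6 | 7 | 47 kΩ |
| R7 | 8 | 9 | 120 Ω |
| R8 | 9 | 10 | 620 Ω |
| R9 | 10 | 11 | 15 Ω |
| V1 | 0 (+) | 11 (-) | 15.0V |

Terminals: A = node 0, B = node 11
Nodal analysis, taking node 11 as the 0 V reference.
Source V1 fixes V_0 = 15 V.
KCL at each unknown node (sum of currents leaving = 0; resistances in Ω):
  Node 1: (V_1 - 15)/1800 + (V_1 - V_2)/3.3 + (V_1 - V_5)/62 = 0
  Node 2: (V_2 - V_1)/3.3 + (V_2 - V_3)/75 + (V_2 - V_6)/150 = 0
  Node 3: (V_3 - V_2)/75 + (V_3 - V_7)/13 = 0
  Node 4: (V_4 - V_5)/5600 + (V_4 - 15)/2400 + (V_4 - V_8)/3.3 = 0
  Node 5: (V_5 - V_4)/5600 + (V_5 - V_6)/6.8 + (V_5 - V_1)/62 + (V_5 - V_9)/33000 = 0
  Node 6: (V_6 - V_5)/6.8 + (V_6 - V_7)/47000 + (V_6 - V_2)/150 + (V_6 - V_10)/3900 = 0
  Node 7: (V_7 - V_6)/47000 + (V_7 - V_3)/13 + (V_7 - 0)/27 = 0
  Node 8: (V_8 - V_9)/120 + (V_8 - V_4)/3.3 = 0
  Node 9: (V_9 - V_8)/120 + (V_9 - V_10)/620 + (V_9 - V_5)/33000 = 0
  Node 10: (V_10 - V_9)/620 + (V_10 - 0)/15 + (V_10 - V_6)/3900 = 0
Collecting terms (coefficients in siemens):
  0.3197·V_1 - 0.303·V_2 - 0.01613·V_5 = 0.008333
  0.323·V_2 - 0.303·V_1 - 0.01333·V_3 - 0.006667·V_6 = 0
  0.09026·V_3 - 0.01333·V_2 - 0.07692·V_7 = 0
  0.3036·V_4 - 0.0001786·V_5 - 0.303·V_8 = 0.00625
  0.1634·V_5 - 0.01613·V_1 - 0.0001786·V_4 - 0.1471·V_6 - 0.0000303·V_9 = 0
  0.154·V_6 - 0.006667·V_2 - 0.1471·V_5 - 0.00002128·V_7 - 0.0002564·V_10 = 0
  0.114·V_7 - 0.07692·V_3 - 0.00002128·V_6 = 0
  0.3114·V_8 - 0.303·V_4 - 0.008333·V_9 = 0
  0.009977·V_9 - 0.0000303·V_5 - 0.008333·V_8 - 0.001613·V_10 = 0
  0.06854·V_10 - 0.0002564·V_6 - 0.001613·V_9 = 0
Solving these 10 simultaneous equations (Gaussian elimination) gives:
  V_1 = 0.9513 V, V_2 = 0.9253 V, V_3 = 0.3221 V, V_4 = 3.333 V
  V_5 = 0.955 V, V_6 = 0.9521 V, V_7 = 0.2176 V, V_8 = 3.318 V
  V_9 = 2.786 V, V_10 = 0.06912 V
I_R10 = (V_0 - V_4)/R10 = (15 - 3.333)/2400 = 0.004861 A
|I_R10| = 0.004861 A

Final answer: |I_R10| = 0.004861 A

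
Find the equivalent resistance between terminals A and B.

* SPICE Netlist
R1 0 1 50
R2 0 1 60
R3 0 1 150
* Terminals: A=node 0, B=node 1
Reduce the network between node 0 (A) and node 1 (B) by series/parallel combination:
  Rp1 = R1 ‖ R2 ‖ R3 (parallel, all between nodes 0 and 1) = 1/(1/50 + 1/60 + 1/150) = 23.08 Ω
R_eq = 23.08 Ω

Final answer: 23.08 Ω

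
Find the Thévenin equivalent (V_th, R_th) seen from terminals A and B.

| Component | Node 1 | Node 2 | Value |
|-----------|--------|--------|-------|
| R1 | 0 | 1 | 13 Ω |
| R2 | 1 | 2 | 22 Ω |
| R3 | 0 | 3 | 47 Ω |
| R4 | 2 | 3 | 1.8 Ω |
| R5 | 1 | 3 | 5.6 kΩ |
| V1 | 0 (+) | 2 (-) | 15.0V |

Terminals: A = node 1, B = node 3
Step 1 — V_th is the open-circuit voltage V_A - V_B (nothing connected across the terminals).
Nodal analysis, taking node 2 as the 0 V reference.
Source V1 fixes V_0 = 15 V.
KCL at each unknown node (sum of currents leaving = 0; resistances in Ω):
  Node 1: (V_1 - 15)/13 + (V_1 - 0)/22 + (V_1 - V_3)/5600 = 0
  Node 3: (V_3 - 15)/47 + (V_3 - 0)/1.8 + (V_3 - V_1)/5600 = 0
Collecting terms (coefficients in siemens):
  0.1226·V_1 - 0.0001786·V_3 = 1.154
  0.577·V_3 - 0.0001786·V_1 = 0.3191
Determinant D = (0.1226)(0.577) - (-0.0001786)(-0.0001786) = 0.07072
V_1 = [(1.154)(0.577) - (-0.0001786)(0.3191)]/D = 9.416 V
V_3 = [(0.1226)(0.3191) - (1.154)(-0.0001786)]/D = 0.556 V
V_th = V_1 - V_3 = 9.416 - 0.556 = 8.86 V
Step 2 — R_th: zero the source — replace V1 by a short circuit (node 2 merges into node 0) — and find the resistance seen between A (node 1) and B (node 3).
Reduce the network between node 1 (A) and node 3 (B) by series/parallel combination:
  Rp1 = R1 ‖ R2 (parallel, both between nodes 0 and 1) = 1/(1/13 + 1/22) = 8.171 Ω
  Rp2 = R3 ‖ R4 (parallel, both between nodes 0 and 3) = 1/(1/47 + 1/1.8) = 1.734 Ω
  Rs1 = Rp1 + Rp2 (series, joined only at node 0) = 8.171 + 1.734 = 9.905 Ω
  Rp3 = R5 ‖ Rs1 (parallel, both between nodes 1 and 3) = 1/(1/5600 + 1/9.905) = 9.888 Ω
R_th = 9.888 Ω

Final answer: V_th = 8.86 V, R_th = 9.888 Ω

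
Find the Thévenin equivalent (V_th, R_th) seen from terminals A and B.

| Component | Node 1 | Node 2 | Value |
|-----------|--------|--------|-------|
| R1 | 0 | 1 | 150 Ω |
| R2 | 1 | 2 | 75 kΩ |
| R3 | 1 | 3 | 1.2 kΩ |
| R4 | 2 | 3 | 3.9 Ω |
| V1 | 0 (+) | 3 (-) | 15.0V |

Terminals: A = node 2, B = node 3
Step 1 — V_th is the open-circuit voltage V_A - V_B (nothing connected across the terminals).
Nodal analysis, taking node 3 as the 0 V reference.
Source V1 fixes V_0 = 15 V.
KCL at each unknown node (sum of currents leaving = 0; resistances in Ω):
  Node 1: (V_1 - 15)/150 + (V_1 - V_2)/75000 + (V_1 - 0)/1200 = 0
  Node 2: (V_2 - V_1)/75000 + (V_2 - 0)/3.9 = 0
Collecting terms (coefficients in siemens):
  0.007513·V_1 - 0.00001333·V_2 = 0.1
  0.2564·V_2 - 0.00001333·V_1 = 0
Determinant D = (0.007513)(0.2564) - (-0.00001333)(-0.00001333) = 0.001927
V_1 = [(0.1)(0.2564) - (-0.00001333)(0)]/D = 13.31 V
V_2 = [(0.007513)(0) - (0.1)(-0.00001333)]/D = 0.0006921 V
V_th = V_2 - V_3 = 0.0006921 - 0 = 0.0006921 V
Step 2 — R_th: zero the source — replace V1 by a short circuit (node 3 merges into node 0) — and find the resistance seen between A (node 2) and B (node 0).
Reduce the network between node 2 (A) and node 0 (B) by series/parallel combination:
  Rp1 = R1 ‖ R3 (parallel, both between nodes 0 and 1) = 1/(1/150 + 1/1200) = 133.3 Ω
  Rs1 = R2 + Rp1 (series, joined only at node 1) = 75000 + 133.3 = 75130 Ω
  Rp2 = R4 ‖ Rs1 (parallel, both between nodes 0 and 2) = 1/(1/3.9 + 1/75130) = 3.9 Ω
R_th = 3.9 Ω

Final answer: V_th = 0.0006921 V, R_th = 3.9 Ω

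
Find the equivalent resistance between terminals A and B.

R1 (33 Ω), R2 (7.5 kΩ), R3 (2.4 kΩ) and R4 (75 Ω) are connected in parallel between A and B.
Reduce the network between node 0 (A) and node 1 (B) by series/parallel combination:
  Rp1 = R1 ‖ R2 ‖ R3 ‖ R4 (parallel, all between nodes 0 and 1) = 1/(1/33 + 1/7500 + 1/2400 + 1/75) = 22.63 Ω
R_eq = 22.63 Ω

Final answer: 22.63 Ω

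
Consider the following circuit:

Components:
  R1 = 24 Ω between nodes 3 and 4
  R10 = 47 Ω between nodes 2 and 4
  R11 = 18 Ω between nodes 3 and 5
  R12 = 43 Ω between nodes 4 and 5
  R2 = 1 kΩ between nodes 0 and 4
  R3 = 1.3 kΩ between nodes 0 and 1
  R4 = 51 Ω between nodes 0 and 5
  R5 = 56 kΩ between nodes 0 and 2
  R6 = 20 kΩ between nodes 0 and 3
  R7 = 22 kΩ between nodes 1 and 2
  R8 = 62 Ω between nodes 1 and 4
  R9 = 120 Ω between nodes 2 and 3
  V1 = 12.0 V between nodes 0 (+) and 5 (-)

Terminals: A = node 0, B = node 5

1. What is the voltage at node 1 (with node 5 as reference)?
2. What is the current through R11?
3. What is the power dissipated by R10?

Nodal analysis, taking node 5 as the 0 V reference.
Source V1 fixes V_0 = 12 V.
KCL at each unknown node (sum of currents leaving = 0; resistances in Ω):
  Node 1: (V_1 - 12)/1300 + (V_1 - V_2)/22000 + (V_1 - V_4)/62 = 0
  Node 2: (V_2 - 12)/56000 + (V_2 - V_1)/22000 + (V_2 - V_3)/120 + (V_2 - V_4)/47 = 0
  Node 3: (V_3 - V_4)/24 + (V_3 - 12)/20000 + (V_3 - V_2)/120 + (V_3 - 0)/18 = 0
  Node 4: (V_4 - V_3)/24 + (V_4 - 12)/1000 + (V_4 - V_1)/62 + (V_4 - V_2)/47 + (V_4 - 0)/43 = 0
Collecting terms (coefficients in siemens):
  0.01694·V_1 - 0.00004545·V_2 - 0.01613·V_4 = 0.009231
  0.02967·V_2 - 0.00004545·V_1 - 0.008333·V_3 - 0.02128·V_4 = 0.0002143
  0.1056·V_3 - 0.008333·V_2 - 0.04167·V_4 = 0.0006
  0.1033·V_4 - 0.01613·V_1 - 0.02128·V_2 - 0.04167·V_3 = 0.012
Solving these 4 simultaneous equations (Gaussian elimination) gives:
  V_1 = 0.9453 V, V_2 = 0.3659 V, V_3 = 0.2002 V, V_4 = 0.4197 V
Part 1:
  Read off the nodal solution: V_1 = 0.9453 V
Part 2:
  I_R11 = (V_3 - V_5)/R11 = (0.2002 - 0)/18 = 0.01112 A
  Magnitude: I_R11 = 0.01112 A
Part 3:
  I_R10 = (V_2 - V_4)/R10 = (0.3659 - 0.4197)/47 = -0.001147 A
  P_R10 = I_R10² × R10 = (-0.001147)² × 47 = 0.0000618 W

Final answers:
1. V_1 = 0.9453 V
2. I_R11 = 0.01112 A
3. P_R10 = 6.18e-05 W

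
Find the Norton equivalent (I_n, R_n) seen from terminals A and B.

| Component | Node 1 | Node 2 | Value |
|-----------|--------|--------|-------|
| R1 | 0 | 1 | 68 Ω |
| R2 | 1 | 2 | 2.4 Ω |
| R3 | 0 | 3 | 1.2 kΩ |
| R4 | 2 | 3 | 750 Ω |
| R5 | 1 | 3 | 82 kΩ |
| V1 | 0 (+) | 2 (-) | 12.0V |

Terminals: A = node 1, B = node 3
Find the Thévenin equivalent first; then I_n = V_th/R_th and R_n = R_th.
Step 1 — V_th is the open-circuit voltage V_A - V_B (nothing connected across the terminals).
Nodal analysis, taking node 2 as the 0 V reference.
Source V1 fixes V_0 = 12 V.
KCL at each unknown node (sum of currents leaving = 0; resistances in Ω):
  Node 1: (V_1 - 12)/68 + (V_1 - 0)/2.4 + (V_1 - V_3)/82000 = 0
  Node 3: (V_3 - 12)/1200 + (V_3 - 0)/750 + (V_3 - V_1)/82000 = 0
Collecting terms (coefficients in siemens):
  0.4314·V_1 - 0.0000122·V_3 = 0.1765
  0.002179·V_3 - 0.0000122·V_1 = 0.01
Determinant D = (0.4314)(0.002179) - (-0.0000122)(-0.0000122) = 0.0009399
V_1 = [(0.1765)(0.002179) - (-0.0000122)(0.01)]/D = 0.4092 V
V_3 = [(0.4314)(0.01) - (0.1765)(-0.0000122)]/D = 4.592 V
V_th = V_1 - V_3 = 0.4092 - 4.592 = -4.183 V
Step 2 — R_th: zero the source — replace V1 by a short circuit (node 2 merges into node 0) — and find the resistance seen between A (node 1) and B (node 3).
Reduce the network between node 1 (A) and node 3 (B) by series/parallel combination:
  Rp1 = R1 ‖ R2 (parallel, both between nodes 0 and 1) = 1/(1/68 + 1/2.4) = 2.318 Ω
  Rp2 = R3 ‖ R4 (parallel, both between nodes 0 and 3) = 1/(1/1200 + 1/750) = 461.5 Ω
  Rs1 = Rp1 + Rp2 (series, joined only at node 0) = 2.318 + 461.5 = 463.9 Ω
  Rp3 = R5 ‖ Rs1 (parallel, both between nodes 1 and 3) = 1/(1/82000 + 1/463.9) = 461.2 Ω
R_th = 461.2 Ω
I_n = V_th/R_th = -4.183/461.2 = -0.009068 A, and R_n = R_th = 461.2 Ω

Final answer: I_n = -0.009068 A, R_n = 461.2 Ω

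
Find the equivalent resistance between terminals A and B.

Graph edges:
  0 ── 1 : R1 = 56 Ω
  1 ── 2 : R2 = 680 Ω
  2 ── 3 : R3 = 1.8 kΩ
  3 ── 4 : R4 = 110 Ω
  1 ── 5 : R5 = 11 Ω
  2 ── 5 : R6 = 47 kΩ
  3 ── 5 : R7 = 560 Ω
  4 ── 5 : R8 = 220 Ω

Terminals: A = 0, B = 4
The network is not a plain series/parallel combination. Inject a 1 A test current into terminal A (node 0) and return it from terminal B (node 4); then R_eq = V_A / (1 A).
Nodal analysis, taking node 4 as the 0 V reference.
Current source I_test pushes 1 A into node 0 and draws it out of node 4.
KCL at each unknown node (sum of currents leaving = 0; resistances in Ω):
  Node 0: (V_0 - V_1)/56 - 1 = 0
  Node 1: (V_1 - V_0)/56 + (V_1 - V_2)/680 + (V_1 - V_5)/11 = 0
  Node 2: (V_2 - V_1)/680 + (V_2 - V_3)/1800 + (V_2 - V_5)/47000 = 0
  Node 3: (V_3 - V_2)/1800 + (V_3 - 0)/110 + (V_3 - V_5)/560 = 0
  Node 5: (V_5 - V_1)/11 + (V_5 - V_2)/47000 + (V_5 - V_3)/560 + (V_5 - 0)/220 = 0
Collecting terms (coefficients in siemens):
  0.01786·V_0 - 0.01786·V_1 = 1
  0.1102·V_1 - 0.01786·V_0 - 0.001471·V_2 - 0.09091·V_5 = 0
  0.002047·V_2 - 0.001471·V_1 - 0.0005556·V_3 - 0.00002128·V_5 = 0
  0.01143·V_3 - 0.0005556·V_2 - 0.001786·V_5 = 0
  0.09726·V_5 - 0.09091·V_1 - 0.00002128·V_2 - 0.001786·V_3 = 0
Solving these 5 simultaneous equations (Gaussian elimination) gives:
  V_0 = 224.3 V, V_1 = 168.3 V, V_2 = 131 V, V_3 = 31.03 V
  V_5 = 157.9 V
R_eq = V_0 / 1 A = 224.3 Ω

Final answer: 224.3 Ω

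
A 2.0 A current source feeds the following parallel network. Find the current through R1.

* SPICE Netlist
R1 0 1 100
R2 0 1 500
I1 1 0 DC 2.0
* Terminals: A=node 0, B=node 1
All resistors sit directly between nodes 0 and 1, so they are in parallel and share one voltage V; the full source current 2 A splits among them.
1/R_par = 1/100 + 1/500 = 0.012 S  =>  R_par = 83.33 Ω
V = I × R_par = 2 × 83.33 = 166.7 V
I_R1 = V/R1 = 166.7/100 = 1.667 A

Final answer: 1.667 A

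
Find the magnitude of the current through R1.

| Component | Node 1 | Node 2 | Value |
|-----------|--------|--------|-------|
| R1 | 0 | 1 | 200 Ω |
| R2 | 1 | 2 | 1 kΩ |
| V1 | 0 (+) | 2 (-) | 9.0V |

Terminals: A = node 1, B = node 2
Nodal analysis, taking node 2 as the 0 V reference.
Source V1 fixes V_0 = 9 V.
KCL at each unknown node (sum of currents leaving = 0; resistances in Ω):
  Node 1: (V_1 - 9)/200 + (V_1 - 0)/1000 = 0
Collecting terms: 0.006 × V_1 = 0.045  =>  V_1 = 7.5 V
I_R1 = (V_0 - V_1)/R1 = (9 - 7.5)/200 = 0.0075 A
|I_R1| = 0.0075 A

Final answer: |I_R1| = 0.0075 A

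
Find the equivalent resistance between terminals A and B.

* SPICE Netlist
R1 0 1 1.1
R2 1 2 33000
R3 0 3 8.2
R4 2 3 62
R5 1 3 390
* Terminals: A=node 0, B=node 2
The network is not a plain series/parallel combination. Inject a 1 A test current into terminal A (node 0) and return it from terminal B (node 2); then R_eq = V_A / (1 A).
Nodal analysis, taking node 2 as the 0 V reference.
Current source I_test pushes 1 A into node 0 and draws it out of node 2.
KCL at each unknown node (sum of currents leaving = 0; resistances in Ω):
  Node 0: (V_0 - V_1)/1.1 + (V_0 - V_3)/8.2 - 1 = 0
  Node 1: (V_1 - V_0)/1.1 + (V_1 - 0)/33000 + (V_1 - V_3)/390 = 0
  Node 3: (V_3 - V_0)/8.2 + (V_3 - V_1)/390 + (V_3 - 0)/62 = 0
Collecting terms (coefficients in siemens):
  1.031·V_0 - 0.9091·V_1 - 0.122·V_3 = 1
  0.9117·V_1 - 0.9091·V_0 - 0.002564·V_3 = 0
  0.1406·V_3 - 0.122·V_0 - 0.002564·V_1 = 0
Solving these 3 simultaneous equations (Gaussian elimination) gives:
  V_0 = 69.88 V, V_1 = 69.86 V, V_3 = 61.87 V
R_eq = V_0 / 1 A = 69.88 Ω

Final answer: 69.88 Ω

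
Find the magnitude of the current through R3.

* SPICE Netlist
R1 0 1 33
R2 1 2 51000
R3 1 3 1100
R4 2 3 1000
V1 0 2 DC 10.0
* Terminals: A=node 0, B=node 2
Nodal analysis, taking node 2 as the 0 V reference.
Source V1 fixes V_0 = 10 V.
KCL at each unknown node (sum of currents leaving = 0; resistances in Ω):
  Node 1: (V_1 - 10)/33 + (V_1 - 0)/51000 + (V_1 - V_3)/1100 = 0
  Node 3: (V_3 - V_1)/1100 + (V_3 - 0)/1000 = 0
Collecting terms (coefficients in siemens):
  0.03123·V_1 - 0.0009091·V_3 = 0.303
  0.001909·V_3 - 0.0009091·V_1 = 0
Determinant D = (0.03123)(0.001909) - (-0.0009091)(-0.0009091) = 0.0000588
V_1 = [(0.303)(0.001909) - (-0.0009091)(0)]/D = 9.839 V
V_3 = [(0.03123)(0) - (0.303)(-0.0009091)]/D = 4.685 V
I_R3 = (V_1 - V_3)/R3 = (9.839 - 4.685)/1100 = 0.004685 A
|I_R3| = 0.004685 A

Final answer: |I_R3| = 0.004685 A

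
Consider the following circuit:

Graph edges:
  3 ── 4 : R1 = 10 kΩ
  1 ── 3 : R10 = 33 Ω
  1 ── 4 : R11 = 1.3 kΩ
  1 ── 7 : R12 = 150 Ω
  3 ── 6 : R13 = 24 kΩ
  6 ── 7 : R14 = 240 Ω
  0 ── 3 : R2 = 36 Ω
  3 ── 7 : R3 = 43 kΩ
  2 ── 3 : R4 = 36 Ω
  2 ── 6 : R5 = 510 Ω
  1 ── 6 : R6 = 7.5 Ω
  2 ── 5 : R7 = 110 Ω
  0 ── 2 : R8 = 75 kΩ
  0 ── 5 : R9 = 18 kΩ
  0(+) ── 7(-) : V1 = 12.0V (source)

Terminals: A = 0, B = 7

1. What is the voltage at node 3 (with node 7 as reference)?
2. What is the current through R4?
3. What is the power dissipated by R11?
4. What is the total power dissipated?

Nodal analysis, taking node 7 as the 0 V reference.
Source V1 fixes V_0 = 12 V.
KCL at each unknown node (sum of currents leaving = 0; resistances in Ω):
  Node 1: (V_1 - V_6)/7.5 + (V_1 - V_3)/33 + (V_1 - V_4)/1300 + (V_1 - 0)/150 = 0
  Node 2: (V_2 - V_3)/36 + (V_2 - V_6)/510 + (V_2 - V_5)/110 + (V_2 - 12)/75000 = 0
  Node 3: (V_3 - V_4)/10000 + (V_3 - 12)/36 + (V_3 - 0)/43000 + (V_3 - V_2)/36 + (V_3 - V_1)/33 + (V_3 - V_6)/24000 = 0
  Node 4: (V_4 - V_3)/10000 + (V_4 - V_1)/1300 = 0
  Node 5: (V_5 - V_2)/110 + (V_5 - 12)/18000 = 0
  Node 6: (V_6 - V_2)/510 + (V_6 - V_1)/7.5 + (V_6 - V_3)/24000 + (V_6 - 0)/240 = 0
Collecting terms (coefficients in siemens):
  0.1711·V_1 - 0.0303·V_3 - 0.0007692·V_4 - 0.1333·V_6 = 0
  0.03884·V_2 - 0.02778·V_3 - 0.009091·V_5 - 0.001961·V_6 = 0.00016
  0.08602·V_3 - 0.0303·V_1 - 0.02778·V_2 - 0.0001·V_4 - 0.00004167·V_6 = 0.3333
  0.0008692·V_4 - 0.0007692·V_1 - 0.0001·V_3 = 0
  0.009146·V_5 - 0.009091·V_2 = 0.0006667
  0.1395·V_6 - 0.1333·V_1 - 0.001961·V_2 - 0.00004167·V_3 = 0
Solving these 6 simultaneous equations (Gaussian elimination) gives:
  V_1 = 6.988 V, V_2 = 9.143 V, V_3 = 9.301 V, V_4 = 7.254 V
  V_5 = 9.16 V, V_6 = 6.81 V
Part 1:
  Read off the nodal solution: V_3 = 9.301 V
Part 2:
  I_R4 = (V_2 - V_3)/R4 = (9.143 - 9.301)/36 = -0.004378 A
  Magnitude: I_R4 = 0.004378 A
Part 3:
  I_R11 = (V_1 - V_4)/R11 = (6.988 - 7.254)/1300 = -0.0002047 A
  P_R11 = I_R11² × R11 = (-0.0002047)² × 1300 = 0.00005445 W
Part 4:
  Power in each resistor, P = (ΔV)²/R:
    P_R1 = (9.301 - 7.254)²/10000 = 0.0004189 W
    P_R2 = (12 - 9.301)²/36 = 0.2024 W
    P_R3 = (9.301 - 0)²/43000 = 0.002012 W
    P_R4 = (9.143 - 9.301)²/36 = 0.0006901 W
    P_R5 = (9.143 - 6.81)²/510 = 0.01067 W
    P_R6 = (6.988 - 6.81)²/7.5 = 0.004212 W
    P_R7 = (9.143 - 9.16)²/110 = 0.000002738 W
    P_R8 = (12 - 9.143)²/75000 = 0.0001088 W
    P_R9 = (12 - 9.16)²/18000 = 0.000448 W
    P_R10 = (6.988 - 9.301)²/33 = 0.1621 W
    P_R11 = (6.988 - 7.254)²/1300 = 0.00005445 W
    P_R12 = (6.988 - 0)²/150 = 0.3255 W
    P_R13 = (9.301 - 6.81)²/24000 = 0.0002584 W
    P_R14 = (6.81 - 0)²/240 = 0.1932 W
  P_total = P_R1 + P_R2 + P_R3 + P_R4 + P_R5 + P_R6 + P_R7 + P_R8 + P_R9 + P_R10 + P_R11 + P_R12 + P_R13 + P_R14 = 0.9021 W

Final answers:
1. V_3 = 9.301 V
2. I_R4 = 0.004378 A
3. P_R11 = 5.445e-05 W
4. P_total = 0.9021 W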